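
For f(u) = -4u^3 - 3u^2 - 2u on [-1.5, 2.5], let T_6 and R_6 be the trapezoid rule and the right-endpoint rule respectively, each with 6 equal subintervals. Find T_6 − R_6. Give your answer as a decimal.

T_6 ≈ -59.666667.
R_6 ≈ -91.666667.
T_6 − R_6 = 32.

32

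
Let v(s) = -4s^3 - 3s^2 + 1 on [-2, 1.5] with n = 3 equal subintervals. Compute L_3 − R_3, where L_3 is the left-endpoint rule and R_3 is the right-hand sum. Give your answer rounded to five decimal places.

L_3 ≈ 26.5416667.
R_3 ≈ -20.4166667.
L_3 − R_3 ≈ 46.95833.

46.95833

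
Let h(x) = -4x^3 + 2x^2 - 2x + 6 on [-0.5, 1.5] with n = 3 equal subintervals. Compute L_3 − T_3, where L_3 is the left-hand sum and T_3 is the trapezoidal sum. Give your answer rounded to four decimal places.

L_3 ≈ 11.407407.
T_3 ≈ 6.740741.
L_3 − T_3 ≈ 4.6667.

4.6667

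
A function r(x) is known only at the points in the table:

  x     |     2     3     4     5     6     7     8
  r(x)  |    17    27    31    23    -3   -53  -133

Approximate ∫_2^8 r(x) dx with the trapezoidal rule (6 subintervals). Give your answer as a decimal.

Δx = 1.
T_6 = (1/2)·[17 + 2·27 + 2·31 + 2·23 + 2·(-3) + 2·(-53) + (-133)] = -33.

-33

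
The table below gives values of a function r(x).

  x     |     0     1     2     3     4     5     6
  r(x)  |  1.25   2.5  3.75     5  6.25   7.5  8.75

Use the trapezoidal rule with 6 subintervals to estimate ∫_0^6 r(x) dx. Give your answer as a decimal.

Δx = 1.
T_6 = (1/2)·[1.25 + 2·2.5 + 2·3.75 + 2·5 + 2·6.25 + 2·7.5 + 8.75] = 30.

30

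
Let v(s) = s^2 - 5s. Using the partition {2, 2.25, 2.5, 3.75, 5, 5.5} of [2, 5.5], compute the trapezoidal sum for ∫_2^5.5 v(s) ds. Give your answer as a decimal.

-12.15625

Subinterval widths: 0.25, 0.25, 1.25, 1.25, 0.5.
v(2) = -6, v(2.25) = -6.1875, v(2.5) = -6.25, v(3.75) = -4.6875, v(5) = 0, v(5.5) = 2.75.
On each subinterval the trapezoid contributes (Δs_i/2)·[v(s_{i-1}) + v(s_i)].
Sum = -12.15625.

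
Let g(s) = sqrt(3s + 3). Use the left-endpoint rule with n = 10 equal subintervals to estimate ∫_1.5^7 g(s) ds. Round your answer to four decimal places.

20.9634

Δs = (7 − 1.5)/10 = 0.55.
Left endpoints: 1.5, 2.05, 2.6, 3.15, 3.7, 4.25, 4.8, 5.35, 5.9, 6.45.
g(1.5) ≈ 2.7386, g(2.05) ≈ 3.0249, g(2.6) ≈ 3.2863, g(3.15) ≈ 3.5285, g(3.7) ≈ 3.7550, g(4.25) ≈ 3.9686, g(4.8) ≈ 4.1713, g(5.35) ≈ 4.3646, g(5.9) ≈ 4.5497, g(6.45) ≈ 4.7276.
Sum = Δs · [g(1.5) + g(2.05) + g(2.6) + ...].
Sum ≈ 20.9634.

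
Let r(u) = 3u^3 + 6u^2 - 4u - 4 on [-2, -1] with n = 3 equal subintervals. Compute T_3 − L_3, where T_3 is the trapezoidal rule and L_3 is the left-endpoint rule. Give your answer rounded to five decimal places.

T_3 ≈ 4.6111111.
L_3 ≈ 4.7777778.
T_3 − L_3 ≈ -0.16667.

-0.16667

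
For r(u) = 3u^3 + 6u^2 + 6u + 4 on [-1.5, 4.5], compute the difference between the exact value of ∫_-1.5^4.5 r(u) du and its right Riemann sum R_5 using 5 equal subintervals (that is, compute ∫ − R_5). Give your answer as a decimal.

-284.58

Exact integral: ∫_-1.5^4.5 r(u) du = 570.75.
R_5 = 855.33.
Error = 570.75 − 855.33 = -284.58.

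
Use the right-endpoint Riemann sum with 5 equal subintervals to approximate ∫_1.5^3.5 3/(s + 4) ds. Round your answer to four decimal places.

0.9020

Δs = (3.5 − 1.5)/5 = 0.4.
Right endpoints: 1.9, 2.3, 2.7, 3.1, 3.5.
f(1.9) = 30/59, f(2.3) = 10/21, f(2.7) = 30/67, f(3.1) = 30/71, f(3.5) = 0.4.
Sum = Δs · [f(1.9) + f(2.3) + f(2.7) + f(3.1) + f(3.5)].
Sum ≈ 0.9020.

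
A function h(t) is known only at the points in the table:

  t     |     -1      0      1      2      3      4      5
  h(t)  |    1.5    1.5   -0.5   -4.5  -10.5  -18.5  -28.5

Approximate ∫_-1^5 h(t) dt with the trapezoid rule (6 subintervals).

Δt = 1.
T_6 = (1/2)·[1.5 + 2·1.5 + 2·(-0.5) + 2·(-4.5) + 2·(-10.5) + 2·(-18.5) + (-28.5)] = -46.

-46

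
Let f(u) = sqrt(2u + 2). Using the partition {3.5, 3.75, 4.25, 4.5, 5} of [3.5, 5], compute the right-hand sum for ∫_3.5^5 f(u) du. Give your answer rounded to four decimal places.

Subinterval widths: 0.25, 0.5, 0.25, 0.5.
Right endpoints: 3.75, 4.25, 4.5, 5.
f(3.75) ≈ 3.0822, f(4.25) ≈ 3.2404, f(4.5) ≈ 3.3166, f(5) ≈ 3.4641.
Sum = Σ Δu_i · f(u_i).
Sum ≈ 4.9519.

4.9519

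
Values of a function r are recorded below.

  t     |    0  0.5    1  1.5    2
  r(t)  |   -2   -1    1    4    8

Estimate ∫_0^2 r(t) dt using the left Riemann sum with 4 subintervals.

1

Δt = 0.5.
Sum = 0.5·[(-2) + (-1) + 1 + 4] = 1.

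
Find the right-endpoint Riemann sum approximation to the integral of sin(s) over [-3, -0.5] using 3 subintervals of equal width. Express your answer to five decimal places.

-1.89919

Δs = (-0.5 − (-3))/3 = 5/6.
Right endpoints: -13/6, -4/3, -0.5.
f(-13/6) ≈ -0.82766, f(-4/3) ≈ -0.97194, f(-0.5) ≈ -0.47943.
Sum = Δs · [f(-13/6) + f(-4/3) + f(-0.5)].
Sum ≈ -1.89919.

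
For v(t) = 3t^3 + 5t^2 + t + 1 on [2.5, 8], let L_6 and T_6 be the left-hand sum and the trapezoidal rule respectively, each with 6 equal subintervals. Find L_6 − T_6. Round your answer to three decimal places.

L_6 ≈ 3127.23539.
T_6 ≈ 3944.61560.
L_6 − T_6 ≈ -817.380.

-817.380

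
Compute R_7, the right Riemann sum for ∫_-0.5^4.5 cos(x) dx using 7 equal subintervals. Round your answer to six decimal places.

-0.865451

Δx = (4.5 − (-0.5))/7 = 5/7.
Right endpoints: 3/14, 13/14, 23/14, 33/14, 43/14, 53/14, 4.5.
f(3/14) ≈ 0.977129, f(13/14) ≈ 0.598979, f(23/14) ≈ -0.071998, f(33/14) ≈ -0.707777, f(43/14) ≈ -0.997540, f(53/14) ≈ -0.799628, f(4.5) ≈ -0.210796.
Sum = Δx · [f(3/14) + f(13/14) + f(23/14) + ...].
Sum ≈ -0.865451.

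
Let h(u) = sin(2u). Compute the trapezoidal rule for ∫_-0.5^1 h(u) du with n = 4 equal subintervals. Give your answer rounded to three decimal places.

Δu = (1 − (-0.5))/4 = 0.375.
h(-0.5) ≈ -0.841, h(-0.125) ≈ -0.247, h(0.25) ≈ 0.479, h(0.625) ≈ 0.949, h(1) ≈ 0.909.
T_4 = (Δu/2)·[h(u_0) + 2h(u_1) + 2h(u_2) + 2h(u_3) + h(u_4)].
Sum ≈ 0.456.

0.456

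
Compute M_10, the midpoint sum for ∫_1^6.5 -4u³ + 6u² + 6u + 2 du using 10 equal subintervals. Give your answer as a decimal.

-1096.6553125

Δu = (6.5 − 1)/10 = 0.55.
Midpoints: 1.275, 1.825, 2.375, 2.925, 3.475, 4.025, 4.575, 5.125, 5.675, 6.225.
f(1.275) = 11.1130625, f(1.825) = 8.6201875, f(2.375) = -3.4921875, f(2.925) = -29.2170625, f(3.475) = -72.5474375, f(4.025) = -137.4763125, f(4.575) = -227.9966875, f(5.125) = -348.1015625, f(5.675) = -501.7839375, f(6.225) = -693.0368125.
Sum = Δu · [f(1.275) + f(1.825) + f(2.375) + ...].
Sum = -1096.6553125.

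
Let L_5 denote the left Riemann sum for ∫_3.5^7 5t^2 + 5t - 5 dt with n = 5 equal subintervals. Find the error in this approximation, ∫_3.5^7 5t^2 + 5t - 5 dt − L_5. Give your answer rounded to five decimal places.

69.00833

Exact integral: ∫_3.5^7 f(t) dt ≈ 574.5833333.
L_5 = 505.575.
Error ≈ 574.5833333 − 505.575 ≈ 69.00833.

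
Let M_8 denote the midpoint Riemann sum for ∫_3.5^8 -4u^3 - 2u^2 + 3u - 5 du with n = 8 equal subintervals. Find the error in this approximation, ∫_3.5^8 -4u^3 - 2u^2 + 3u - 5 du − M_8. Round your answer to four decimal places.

Exact integral: ∫_3.5^8 f(u) du = -4203.5625.
M_8 ≈ -4195.138184.
Error ≈ -4203.5625 − (-4195.138184) ≈ -8.4243.

-8.4243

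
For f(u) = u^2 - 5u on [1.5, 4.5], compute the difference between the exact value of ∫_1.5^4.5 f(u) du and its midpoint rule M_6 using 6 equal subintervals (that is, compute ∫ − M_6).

Exact integral: ∫_1.5^4.5 f(u) du = -15.75.
M_6 = -15.8125.
Error = -15.75 − (-15.8125) = 0.0625.

0.0625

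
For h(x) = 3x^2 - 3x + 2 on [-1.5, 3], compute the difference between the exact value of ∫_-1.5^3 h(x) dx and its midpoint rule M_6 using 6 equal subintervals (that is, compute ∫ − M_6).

0.6328125

Exact integral: ∫_-1.5^3 h(x) dx = 29.25.
M_6 = 28.6171875.
Error = 29.25 − 28.6171875 = 0.6328125.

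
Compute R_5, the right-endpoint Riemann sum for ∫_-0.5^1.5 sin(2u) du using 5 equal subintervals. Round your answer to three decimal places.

0.920

Δu = (1.5 − (-0.5))/5 = 0.4.
Right endpoints: -0.1, 0.3, 0.7, 1.1, 1.5.
f(-0.1) ≈ -0.199, f(0.3) ≈ 0.565, f(0.7) ≈ 0.985, f(1.1) ≈ 0.808, f(1.5) ≈ 0.141.
Sum = Δu · [f(-0.1) + f(0.3) + f(0.7) + f(1.1) + f(1.5)].
Sum ≈ 0.920.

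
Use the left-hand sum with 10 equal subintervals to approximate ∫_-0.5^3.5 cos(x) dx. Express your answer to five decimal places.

Δx = (3.5 − (-0.5))/10 = 0.4.
Left endpoints: -0.5, -0.1, 0.3, 0.7, 1.1, 1.5, 1.9, 2.3, 2.7, 3.1.
f(-0.5) ≈ 0.87758, f(-0.1) ≈ 0.99500, f(0.3) ≈ 0.95534, f(0.7) ≈ 0.76484, f(1.1) ≈ 0.45360, f(1.5) ≈ 0.07074, f(1.9) ≈ -0.32329, f(2.3) ≈ -0.66628, f(2.7) ≈ -0.90407, f(3.1) ≈ -0.99914.
Sum = Δx · [f(-0.5) + f(-0.1) + f(0.3) + ...].
Sum ≈ 0.48973.

0.48973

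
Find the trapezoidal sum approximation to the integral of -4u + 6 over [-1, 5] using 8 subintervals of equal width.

-12

Δu = (5 − (-1))/8 = 0.75.
f(-1) = 10, f(-0.25) = 7, f(0.5) = 4, f(1.25) = 1, f(2) = -2, f(2.75) = -5, f(3.5) = -8, f(4.25) = -11, f(5) = -14.
T_8 = (Δu/2)·[f(u_0) + 2f(u_1) + ... + 2f(u_{7}) + f(u_8)].
Sum = -12.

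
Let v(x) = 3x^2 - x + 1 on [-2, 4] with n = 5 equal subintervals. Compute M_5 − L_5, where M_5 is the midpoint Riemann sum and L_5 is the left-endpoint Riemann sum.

11.52

M_5 = 69.84.
L_5 = 58.32.
M_5 − L_5 = 11.52.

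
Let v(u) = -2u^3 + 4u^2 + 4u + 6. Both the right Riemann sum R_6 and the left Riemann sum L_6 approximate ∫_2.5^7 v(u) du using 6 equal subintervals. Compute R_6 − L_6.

R_6 = -816.9609375.
L_6 = -467.6484375.
R_6 − L_6 = -349.3125.

-349.3125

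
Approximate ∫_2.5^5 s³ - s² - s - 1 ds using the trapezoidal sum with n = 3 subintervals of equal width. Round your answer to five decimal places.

Δs = (5 − 2.5)/3 = 5/6.
f(2.5) = 5.875, f(10/3) = 583/27, f(25/6) = 10759/216, f(5) = 94.
T_3 = (Δs/2)·[f(s_0) + 2f(s_1) + 2f(s_2) + f(s_3)].
Sum ≈ 101.11690.

101.11690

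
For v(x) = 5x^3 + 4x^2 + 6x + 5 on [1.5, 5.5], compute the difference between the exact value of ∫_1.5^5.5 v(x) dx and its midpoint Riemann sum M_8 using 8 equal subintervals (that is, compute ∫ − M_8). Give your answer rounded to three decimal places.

Exact integral: ∫_1.5^5.5 v(x) dx ≈ 1458.83333.
M_8 = 1454.125.
Error ≈ 1458.83333 − 1454.125 ≈ 4.708.

4.708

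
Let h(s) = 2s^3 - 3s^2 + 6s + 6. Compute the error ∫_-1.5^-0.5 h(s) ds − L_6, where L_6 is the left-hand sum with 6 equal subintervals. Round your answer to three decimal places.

Exact integral: ∫_-1.5^-0.5 h(s) ds = -5.75.
L_6 ≈ -7.33333.
Error ≈ -5.75 − (-7.33333) ≈ 1.583.

1.583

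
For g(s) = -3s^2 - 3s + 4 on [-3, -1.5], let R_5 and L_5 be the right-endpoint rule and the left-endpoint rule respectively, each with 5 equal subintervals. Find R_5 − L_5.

R_5 = -5.205.
L_5 = -9.93.
R_5 − L_5 = 4.725.

4.725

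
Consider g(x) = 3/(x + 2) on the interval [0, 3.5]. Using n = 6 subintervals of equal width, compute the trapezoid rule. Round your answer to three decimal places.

Δx = (3.5 − 0)/6 = 7/12.
g(0) = 1.5, g(7/12) = 36/31, g(7/6) = 18/19, g(1.75) = 0.8, g(7/3) = 9/13, g(35/12) = 36/59, g(3.5) = 6/11.
T_6 = (Δx/2)·[g(x_0) + 2g(x_1) + ... + 2g(x_{5}) + g(x_6)].
Sum ≈ 3.053.

3.053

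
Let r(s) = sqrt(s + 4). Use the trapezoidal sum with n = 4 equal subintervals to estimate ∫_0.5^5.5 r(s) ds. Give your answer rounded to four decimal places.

13.1471

Δs = (5.5 − 0.5)/4 = 1.25.
r(0.5) ≈ 2.1213, r(1.75) ≈ 2.3979, r(3) ≈ 2.6458, r(4.25) ≈ 2.8723, r(5.5) ≈ 3.0822.
T_4 = (Δs/2)·[r(s_0) + 2r(s_1) + 2r(s_2) + 2r(s_3) + r(s_4)].
Sum ≈ 13.1471.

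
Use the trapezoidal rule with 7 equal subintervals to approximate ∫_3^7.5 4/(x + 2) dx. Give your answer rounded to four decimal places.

Δx = (7.5 − 3)/7 = 9/14.
f(3) = 0.8, f(51/14) = 56/79, f(30/7) = 7/11, f(69/14) = 56/97, f(39/7) = 28/53, f(87/14) = 56/115, f(48/7) = 14/31, f(7.5) = 8/19.
T_7 = (Δx/2)·[f(x_0) + 2f(x_1) + ... + 2f(x_{6}) + f(x_7)].
Sum ≈ 2.5714.

2.5714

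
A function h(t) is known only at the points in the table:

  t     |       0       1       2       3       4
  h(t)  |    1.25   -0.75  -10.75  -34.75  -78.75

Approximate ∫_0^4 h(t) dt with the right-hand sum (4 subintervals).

Δt = 1.
Sum = 1·[(-0.75) + (-10.75) + (-34.75) + (-78.75)] = -125.

-125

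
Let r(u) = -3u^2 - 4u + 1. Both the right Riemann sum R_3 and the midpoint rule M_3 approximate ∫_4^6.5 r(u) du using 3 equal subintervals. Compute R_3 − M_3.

R_3 ≈ -298.472222.
M_3 ≈ -260.190972.
R_3 − M_3 = -38.28125.

-38.28125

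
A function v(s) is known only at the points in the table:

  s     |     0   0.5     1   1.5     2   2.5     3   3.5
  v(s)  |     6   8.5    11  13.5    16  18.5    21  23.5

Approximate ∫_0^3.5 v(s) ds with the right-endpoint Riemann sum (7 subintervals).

56

Δs = 0.5.
Sum = 0.5·[8.5 + 11 + 13.5 + 16 + 18.5 + 21 + 23.5] = 56.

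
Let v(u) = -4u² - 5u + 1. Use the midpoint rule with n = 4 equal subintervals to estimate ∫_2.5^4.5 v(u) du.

-133.5

Δu = (4.5 − 2.5)/4 = 0.5.
Midpoints: 2.75, 3.25, 3.75, 4.25.
v(2.75) = -43, v(3.25) = -57.5, v(3.75) = -74, v(4.25) = -92.5.
Sum = Δu · [v(2.75) + v(3.25) + v(3.75) + v(4.25)].
Sum = -133.5.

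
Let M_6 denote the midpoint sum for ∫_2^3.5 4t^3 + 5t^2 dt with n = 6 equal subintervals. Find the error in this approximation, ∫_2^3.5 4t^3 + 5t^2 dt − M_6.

0.296875

Exact integral: ∫_2^3.5 f(t) dt = 192.1875.
M_6 = 191.890625.
Error = 192.1875 − 191.890625 = 0.296875.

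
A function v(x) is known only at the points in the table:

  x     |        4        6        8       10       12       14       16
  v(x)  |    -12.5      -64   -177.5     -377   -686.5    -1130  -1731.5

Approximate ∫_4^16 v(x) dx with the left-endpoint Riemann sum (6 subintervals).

Δx = 2.
Sum = 2·[(-12.5) + (-64) + (-177.5) + (-377) + (-686.5) + (-1130)] = -4895.

-4895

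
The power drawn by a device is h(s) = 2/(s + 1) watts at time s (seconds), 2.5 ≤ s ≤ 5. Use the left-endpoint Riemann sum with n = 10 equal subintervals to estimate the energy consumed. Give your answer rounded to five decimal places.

Δs = (5 − 2.5)/10 = 0.25.
Left endpoints: 2.5, 2.75, 3, 3.25, 3.5, 3.75, 4, 4.25, 4.5, 4.75.
h(2.5) = 4/7, h(2.75) = 8/15, h(3) = 0.5, h(3.25) = 8/17, h(3.5) = 4/9, h(3.75) = 8/19, h(4) = 0.4, h(4.25) = 8/21, h(4.5) = 4/11, h(4.75) = 8/23.
Sum = Δs · [h(2.5) + h(2.75) + h(3) + ...].
Sum ≈ 1.10832.

1.10832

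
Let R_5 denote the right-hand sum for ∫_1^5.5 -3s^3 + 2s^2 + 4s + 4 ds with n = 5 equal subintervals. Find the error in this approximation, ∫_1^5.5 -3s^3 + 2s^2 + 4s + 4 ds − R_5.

205.385625

Exact integral: ∫_1^5.5 f(s) ds = -498.796875.
R_5 = -704.1825.
Error = -498.796875 − (-704.1825) = 205.385625.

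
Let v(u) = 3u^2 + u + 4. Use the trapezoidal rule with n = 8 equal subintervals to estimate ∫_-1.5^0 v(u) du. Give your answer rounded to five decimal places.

8.27637

Δu = (0 − (-1.5))/8 = 0.1875.
v(-1.5) = 9.25, v(-1.3125) = 7.85546875, v(-1.125) = 6.671875, v(-0.9375) = 5.69921875, v(-0.75) = 4.9375, v(-0.5625) = 4.38671875, v(-0.375) = 4.046875, v(-0.1875) = 3.91796875, v(0) = 4.
T_8 = (Δu/2)·[v(u_0) + 2v(u_1) + ... + 2v(u_{7}) + v(u_8)].
Sum ≈ 8.27637.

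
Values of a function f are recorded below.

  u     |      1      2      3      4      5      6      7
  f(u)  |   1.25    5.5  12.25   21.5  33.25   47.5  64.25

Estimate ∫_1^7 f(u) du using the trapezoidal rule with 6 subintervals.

152.75

Δu = 1.
T_6 = (1/2)·[1.25 + 2·5.5 + 2·12.25 + 2·21.5 + 2·33.25 + 2·47.5 + 64.25] = 152.75.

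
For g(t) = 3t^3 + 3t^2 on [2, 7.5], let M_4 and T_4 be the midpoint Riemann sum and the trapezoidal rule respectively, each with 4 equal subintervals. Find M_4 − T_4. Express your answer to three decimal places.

-118.932

M_4 ≈ 2735.27783.
T_4 ≈ 2854.20996.
M_4 − T_4 ≈ -118.932.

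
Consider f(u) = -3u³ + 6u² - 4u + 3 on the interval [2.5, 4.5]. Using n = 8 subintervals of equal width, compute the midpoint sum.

-148.984375

Δu = (4.5 − 2.5)/8 = 0.25.
Midpoints: 2.625, 2.875, 3.125, 3.375, 3.625, 3.875, 4.125, 4.375.
f(2.625) = -10455/512, f(2.875) = -15461/512, f(3.125) = -21739/512, f(3.375) = -29433/512, f(3.625) = -38687/512, f(3.875) = -49645/512, f(4.125) = -62451/512, f(4.375) = -77249/512.
Sum = Δu · [f(2.625) + f(2.875) + f(3.125) + ...].
Sum = -148.984375.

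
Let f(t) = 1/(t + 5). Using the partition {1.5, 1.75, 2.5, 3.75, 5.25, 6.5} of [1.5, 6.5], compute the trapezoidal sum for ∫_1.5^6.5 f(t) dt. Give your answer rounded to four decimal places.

0.5723

Subinterval widths: 0.25, 0.75, 1.25, 1.5, 1.25.
f(1.5) = 2/13, f(1.75) = 4/27, f(2.5) = 2/15, f(3.75) = 4/35, f(5.25) = 4/41, f(6.5) = 2/23.
On each subinterval the trapezoid contributes (Δt_i/2)·[f(t_{i-1}) + f(t_i)].
Sum ≈ 0.5723.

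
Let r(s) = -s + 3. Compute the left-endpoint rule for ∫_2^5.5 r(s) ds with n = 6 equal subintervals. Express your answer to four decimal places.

Δs = (5.5 − 2)/6 = 7/12.
Left endpoints: 2, 31/12, 19/6, 3.75, 13/3, 59/12.
r(2) = 1, r(31/12) = 5/12, r(19/6) = -1/6, r(3.75) = -0.75, r(13/3) = -4/3, r(59/12) = -23/12.
Sum = Δs · [r(2) + r(31/12) + r(19/6) + ...].
Sum ≈ -1.6042.

-1.6042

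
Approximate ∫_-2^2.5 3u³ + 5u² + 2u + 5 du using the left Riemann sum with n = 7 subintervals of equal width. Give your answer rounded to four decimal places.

54.3788

Δu = (2.5 − (-2))/7 = 9/14.
Left endpoints: -2, -19/14, -5/7, -1/14, 4/7, 17/14, 13/7.
f(-2) = -3, f(-19/14) = 10965/2744, f(-5/7) = 1725/343, f(-1/14) = 13395/2744, f(4/7) = 2859/343, f(17/14) = 55353/2744, f(13/7) = 15495/343.
Sum = Δu · [f(-2) + f(-19/14) + f(-5/7) + ...].
Sum ≈ 54.3788.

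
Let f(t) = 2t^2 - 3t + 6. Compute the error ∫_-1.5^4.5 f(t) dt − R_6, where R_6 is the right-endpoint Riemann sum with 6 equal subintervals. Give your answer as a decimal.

Exact integral: ∫_-1.5^4.5 f(t) dt = 72.
R_6 = 83.
Error = 72 − 83 = -11.

-11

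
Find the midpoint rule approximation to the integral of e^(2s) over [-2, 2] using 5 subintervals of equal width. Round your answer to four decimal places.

24.5826

Δs = (2 − (-2))/5 = 0.8.
Midpoints: -1.6, -0.8, 0, 0.8, 1.6.
f(-1.6) ≈ 0.0408, f(-0.8) ≈ 0.2019, f(0) ≈ 1.0000, f(0.8) ≈ 4.9530, f(1.6) ≈ 24.5325.
Sum = Δs · [f(-1.6) + f(-0.8) + f(0) + f(0.8) + f(1.6)].
Sum ≈ 24.5826.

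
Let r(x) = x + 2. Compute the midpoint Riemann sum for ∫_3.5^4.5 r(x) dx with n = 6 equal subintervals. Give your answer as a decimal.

6

Δx = (4.5 − 3.5)/6 = 1/6.
Midpoints: 43/12, 3.75, 47/12, 49/12, 4.25, 53/12.
r(43/12) = 67/12, r(3.75) = 5.75, r(47/12) = 71/12, r(49/12) = 73/12, r(4.25) = 6.25, r(53/12) = 77/12.
Sum = Δx · [r(43/12) + r(3.75) + r(47/12) + ...].
Sum = 6.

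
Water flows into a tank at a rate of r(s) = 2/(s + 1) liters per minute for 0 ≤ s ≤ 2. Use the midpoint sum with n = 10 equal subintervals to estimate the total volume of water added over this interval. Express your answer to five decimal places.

2.19428

Δs = (2 − 0)/10 = 0.2.
Midpoints: 0.1, 0.3, 0.5, 0.7, 0.9, 1.1, 1.3, 1.5, 1.7, 1.9.
r(0.1) = 20/11, r(0.3) = 20/13, r(0.5) = 4/3, r(0.7) = 20/17, r(0.9) = 20/19, r(1.1) = 20/21, r(1.3) = 20/23, r(1.5) = 0.8, r(1.7) = 20/27, r(1.9) = 20/29.
Sum = Δs · [r(0.1) + r(0.3) + r(0.5) + ...].
Sum ≈ 2.19428.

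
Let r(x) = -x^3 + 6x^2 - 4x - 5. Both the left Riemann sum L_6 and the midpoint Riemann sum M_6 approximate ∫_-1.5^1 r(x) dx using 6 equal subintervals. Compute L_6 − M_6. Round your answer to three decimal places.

L_6 ≈ 4.81120.
M_6 ≈ -0.47852.
L_6 − M_6 ≈ 5.290.

5.290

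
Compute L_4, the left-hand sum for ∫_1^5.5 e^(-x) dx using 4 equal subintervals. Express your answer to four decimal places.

0.6060

Δx = (5.5 − 1)/4 = 1.125.
Left endpoints: 1, 2.125, 3.25, 4.375.
f(1) ≈ 0.3679, f(2.125) ≈ 0.1194, f(3.25) ≈ 0.0388, f(4.375) ≈ 0.0126.
Sum = Δx · [f(1) + f(2.125) + f(3.25) + f(4.375)].
Sum ≈ 0.6060.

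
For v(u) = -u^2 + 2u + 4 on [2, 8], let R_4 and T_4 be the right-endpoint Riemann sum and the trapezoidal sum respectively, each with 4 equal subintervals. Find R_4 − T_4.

-36

R_4 = -122.25.
T_4 = -86.25.
R_4 − T_4 = -36.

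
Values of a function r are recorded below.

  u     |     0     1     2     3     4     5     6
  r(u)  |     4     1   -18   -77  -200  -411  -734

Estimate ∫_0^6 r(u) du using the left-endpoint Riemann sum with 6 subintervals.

-701

Δu = 1.
Sum = 1·[4 + 1 + (-18) + (-77) + (-200) + (-411)] = -701.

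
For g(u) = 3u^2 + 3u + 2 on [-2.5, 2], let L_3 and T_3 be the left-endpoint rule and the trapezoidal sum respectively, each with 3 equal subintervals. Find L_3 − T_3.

L_3 = 29.25.
T_3 = 34.3125.
L_3 − T_3 = -5.0625.

-5.0625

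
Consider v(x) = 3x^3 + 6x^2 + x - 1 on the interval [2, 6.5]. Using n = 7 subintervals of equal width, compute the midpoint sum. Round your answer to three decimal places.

1867.814

Δx = (6.5 − 2)/7 = 9/14.
Midpoints: 65/28, 83/28, 101/28, 4.25, 137/28, 155/28, 173/28.
v(65/28) = 1562683/21952, v(83/28) = 2915833/21952, v(101/28) = 4861903/21952, v(4.25) = 341.921875, v(137/28) = 10952707/21952, v(155/28) = 15307393/21952, v(173/28) = 20674903/21952.
Sum = Δx · [v(65/28) + v(83/28) + v(101/28) + ...].
Sum ≈ 1867.814.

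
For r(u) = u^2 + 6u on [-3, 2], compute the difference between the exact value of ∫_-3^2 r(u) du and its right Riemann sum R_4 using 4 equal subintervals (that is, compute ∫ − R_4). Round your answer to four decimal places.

-16.9271

Exact integral: ∫_-3^2 r(u) du ≈ -3.333333.
R_4 = 13.59375.
Error ≈ -3.333333 − 13.59375 ≈ -16.9271.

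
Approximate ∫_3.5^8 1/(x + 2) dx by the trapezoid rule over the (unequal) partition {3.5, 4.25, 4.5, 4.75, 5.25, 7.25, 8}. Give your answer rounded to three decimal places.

Subinterval widths: 0.75, 0.25, 0.25, 0.5, 2, 0.75.
f(3.5) = 2/11, f(4.25) = 0.16, f(4.5) = 2/13, f(4.75) = 4/27, f(5.25) = 4/29, f(7.25) = 4/37, f(8) = 0.1.
On each subinterval the trapezoid contributes (Δx_i/2)·[f(x_{i-1}) + f(x_i)].
Sum ≈ 0.601.

0.601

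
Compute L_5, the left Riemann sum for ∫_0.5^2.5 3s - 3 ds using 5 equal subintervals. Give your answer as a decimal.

Δs = (2.5 − 0.5)/5 = 0.4.
Left endpoints: 0.5, 0.9, 1.3, 1.7, 2.1.
f(0.5) = -1.5, f(0.9) = -0.3, f(1.3) = 0.9, f(1.7) = 2.1, f(2.1) = 3.3.
Sum = Δs · [f(0.5) + f(0.9) + f(1.3) + f(1.7) + f(2.1)].
Sum = 1.8.

1.8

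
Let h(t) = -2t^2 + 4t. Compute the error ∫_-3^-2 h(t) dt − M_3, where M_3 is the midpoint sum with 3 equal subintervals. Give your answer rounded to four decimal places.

Exact integral: ∫_-3^-2 h(t) dt ≈ -22.666667.
M_3 ≈ -22.648148.
Error ≈ -22.666667 − (-22.648148) ≈ -0.0185.

-0.0185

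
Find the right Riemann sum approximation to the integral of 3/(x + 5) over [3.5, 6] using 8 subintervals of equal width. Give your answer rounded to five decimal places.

Δx = (6 − 3.5)/8 = 0.3125.
Right endpoints: 3.8125, 4.125, 4.4375, 4.75, 5.0625, 5.375, 5.6875, 6.
f(3.8125) = 16/47, f(4.125) = 24/73, f(4.4375) = 48/151, f(4.75) = 4/13, f(5.0625) = 48/161, f(5.375) = 24/83, f(5.6875) = 16/57, f(6) = 3/11.
Sum = Δx · [f(3.8125) + f(4.125) + f(4.4375) + ...].
Sum ≈ 0.76109.

0.76109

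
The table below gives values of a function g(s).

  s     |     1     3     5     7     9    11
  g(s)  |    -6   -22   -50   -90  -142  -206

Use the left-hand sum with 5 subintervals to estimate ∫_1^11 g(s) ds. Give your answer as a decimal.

Δs = 2.
Sum = 2·[(-6) + (-22) + (-50) + (-90) + (-142)] = -620.

-620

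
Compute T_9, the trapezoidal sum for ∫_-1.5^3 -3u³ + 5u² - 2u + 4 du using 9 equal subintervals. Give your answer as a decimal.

Δu = (3 − (-1.5))/9 = 0.5.
f(-1.5) = 28.375, f(-1) = 14, f(-0.5) = 6.625, f(0) = 4, f(0.5) = 3.875, f(1) = 4, f(1.5) = 2.125, f(2) = -4, f(2.5) = -16.625, f(3) = -38.
T_9 = (Δu/2)·[f(u_0) + 2f(u_1) + ... + 2f(u_{8}) + f(u_9)].
Sum = 4.59375.

4.59375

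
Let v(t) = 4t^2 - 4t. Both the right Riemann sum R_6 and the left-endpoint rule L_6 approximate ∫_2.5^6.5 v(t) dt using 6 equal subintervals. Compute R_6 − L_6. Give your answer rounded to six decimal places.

R_6 ≈ 317.18518519.
L_6 ≈ 231.85185185.
R_6 − L_6 ≈ 85.333333.

85.333333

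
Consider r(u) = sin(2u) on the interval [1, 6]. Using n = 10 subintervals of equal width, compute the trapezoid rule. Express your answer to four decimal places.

-0.5766

Δu = (6 − 1)/10 = 0.5.
r(1) ≈ 0.9093, r(1.5) ≈ 0.1411, r(2) ≈ -0.7568, r(2.5) ≈ -0.9589, r(3) ≈ -0.2794, r(3.5) ≈ 0.6570, r(4) ≈ 0.9894, r(4.5) ≈ 0.4121, r(5) ≈ -0.5440, r(5.5) ≈ -1.0000, r(6) ≈ -0.5366.
T_10 = (Δu/2)·[r(u_0) + 2r(u_1) + ... + 2r(u_{9}) + r(u_10)].
Sum ≈ -0.5766.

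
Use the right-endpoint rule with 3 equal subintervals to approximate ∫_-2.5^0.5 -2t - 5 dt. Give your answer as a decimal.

Δt = (0.5 − (-2.5))/3 = 1.
Right endpoints: -1.5, -0.5, 0.5.
f(-1.5) = -2, f(-0.5) = -4, f(0.5) = -6.
Sum = Δt · [f(-1.5) + f(-0.5) + f(0.5)].
Sum = -12.

-12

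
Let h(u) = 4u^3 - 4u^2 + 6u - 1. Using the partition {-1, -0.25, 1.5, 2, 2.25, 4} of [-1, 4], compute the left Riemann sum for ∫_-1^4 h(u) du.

63

Subinterval widths: 0.75, 1.75, 0.5, 0.25, 1.75.
Left endpoints: -1, -0.25, 1.5, 2, 2.25.
h(-1) = -15, h(-0.25) = -2.8125, h(1.5) = 12.5, h(2) = 27, h(2.25) = 37.8125.
Sum = Σ Δu_i · h(u_i).
Sum = 63.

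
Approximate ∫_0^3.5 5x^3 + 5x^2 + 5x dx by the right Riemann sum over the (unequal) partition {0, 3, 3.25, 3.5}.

718.45703125

Subinterval widths: 3, 0.25, 0.25.
Right endpoints: 3, 3.25, 3.5.
f(3) = 195, f(3.25) = 240.703125, f(3.5) = 293.125.
Sum = Σ Δx_i · f(x_i).
Sum = 718.45703125.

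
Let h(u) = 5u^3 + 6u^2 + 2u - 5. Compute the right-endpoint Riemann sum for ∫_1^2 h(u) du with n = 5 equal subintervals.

Δu = (2 − 1)/5 = 0.2.
Right endpoints: 1.2, 1.4, 1.6, 1.8, 2.
h(1.2) = 14.68, h(1.4) = 23.28, h(1.6) = 34.04, h(1.8) = 47.2, h(2) = 63.
Sum = Δu · [h(1.2) + h(1.4) + h(1.6) + h(1.8) + h(2)].
Sum = 36.44.

36.44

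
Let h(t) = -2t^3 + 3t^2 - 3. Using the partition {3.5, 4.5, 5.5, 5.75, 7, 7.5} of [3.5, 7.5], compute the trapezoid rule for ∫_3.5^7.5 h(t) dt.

Subinterval widths: 1, 1, 0.25, 1.25, 0.5.
h(3.5) = -52, h(4.5) = -124.5, h(5.5) = -245, h(5.75) = -284.03125, h(7) = -542, h(7.5) = -678.
On each subinterval the trapezoid contributes (Δt_i/2)·[h(t_{i-1}) + h(t_i)].
Sum = -1160.3984375.

-1160.3984375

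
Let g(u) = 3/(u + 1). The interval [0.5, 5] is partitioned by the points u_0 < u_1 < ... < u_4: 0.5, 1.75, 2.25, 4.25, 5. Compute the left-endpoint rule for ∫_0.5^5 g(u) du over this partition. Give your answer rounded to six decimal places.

5.320180

Subinterval widths: 1.25, 0.5, 2, 0.75.
Left endpoints: 0.5, 1.75, 2.25, 4.25.
g(0.5) = 2, g(1.75) = 12/11, g(2.25) = 12/13, g(4.25) = 4/7.
Sum = Σ Δu_i · g(u_i).
Sum ≈ 5.320180.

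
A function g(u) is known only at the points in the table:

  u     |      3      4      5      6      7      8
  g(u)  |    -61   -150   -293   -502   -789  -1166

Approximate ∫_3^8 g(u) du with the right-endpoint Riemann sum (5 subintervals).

Δu = 1.
Sum = 1·[(-150) + (-293) + (-502) + (-789) + (-1166)] = -2900.

-2900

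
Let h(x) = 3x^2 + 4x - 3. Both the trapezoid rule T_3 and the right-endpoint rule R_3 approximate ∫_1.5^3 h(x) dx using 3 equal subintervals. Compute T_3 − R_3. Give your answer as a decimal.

T_3 = 32.8125.
R_3 = 39.375.
T_3 − R_3 = -6.5625.

-6.5625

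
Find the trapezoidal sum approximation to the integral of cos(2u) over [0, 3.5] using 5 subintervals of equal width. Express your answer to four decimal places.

Δu = (3.5 − 0)/5 = 0.7.
f(0) ≈ 1.0000, f(0.7) ≈ 0.1700, f(1.4) ≈ -0.9422, f(2.1) ≈ -0.4903, f(2.8) ≈ 0.7756, f(3.5) ≈ 0.7539.
T_5 = (Δu/2)·[f(u_0) + 2f(u_1) + ... + 2f(u_{4}) + f(u_5)].
Sum ≈ 0.2730.

0.2730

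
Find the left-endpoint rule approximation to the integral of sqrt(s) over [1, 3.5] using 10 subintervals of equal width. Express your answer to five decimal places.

Δs = (3.5 − 1)/10 = 0.25.
Left endpoints: 1, 1.25, 1.5, 1.75, 2, 2.25, 2.5, 2.75, 3, 3.25.
f(1) ≈ 1.00000, f(1.25) ≈ 1.11803, f(1.5) ≈ 1.22474, f(1.75) ≈ 1.32288, f(2) ≈ 1.41421, f(2.25) ≈ 1.50000, f(2.5) ≈ 1.58114, f(2.75) ≈ 1.65831, f(3) ≈ 1.73205, f(3.25) ≈ 1.80278.
Sum = Δs · [f(1) + f(1.25) + f(1.5) + ...].
Sum ≈ 3.58854.

3.58854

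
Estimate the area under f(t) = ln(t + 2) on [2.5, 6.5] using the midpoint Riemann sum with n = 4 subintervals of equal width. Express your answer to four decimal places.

Δt = (6.5 − 2.5)/4 = 1.
Midpoints: 3, 4, 5, 6.
f(3) ≈ 1.6094, f(4) ≈ 1.7918, f(5) ≈ 1.9459, f(6) ≈ 2.0794.
Sum = Δt · [f(3) + f(4) + f(5) + f(6)].
Sum ≈ 7.4265.

7.4265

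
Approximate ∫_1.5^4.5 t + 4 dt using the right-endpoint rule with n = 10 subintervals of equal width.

21.45

Δt = (4.5 − 1.5)/10 = 0.3.
Right endpoints: 1.8, 2.1, 2.4, 2.7, 3, 3.3, 3.6, 3.9, 4.2, 4.5.
f(1.8) = 5.8, f(2.1) = 6.1, f(2.4) = 6.4, f(2.7) = 6.7, f(3) = 7, f(3.3) = 7.3, f(3.6) = 7.6, f(3.9) = 7.9, f(4.2) = 8.2, f(4.5) = 8.5.
Sum = Δt · [f(1.8) + f(2.1) + f(2.4) + ...].
Sum = 21.45.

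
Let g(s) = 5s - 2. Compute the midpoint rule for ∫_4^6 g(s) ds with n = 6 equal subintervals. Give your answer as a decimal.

46

Δs = (6 − 4)/6 = 1/3.
Midpoints: 25/6, 4.5, 29/6, 31/6, 5.5, 35/6.
g(25/6) = 113/6, g(4.5) = 20.5, g(29/6) = 133/6, g(31/6) = 143/6, g(5.5) = 25.5, g(35/6) = 163/6.
Sum = Δs · [g(25/6) + g(4.5) + g(29/6) + ...].
Sum = 46.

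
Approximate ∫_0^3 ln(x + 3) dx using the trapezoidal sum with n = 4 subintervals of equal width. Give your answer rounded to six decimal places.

4.446935

Δx = (3 − 0)/4 = 0.75.
f(0) ≈ 1.098612, f(0.75) ≈ 1.321756, f(1.5) ≈ 1.504077, f(2.25) ≈ 1.658228, f(3) ≈ 1.791759.
T_4 = (Δx/2)·[f(x_0) + 2f(x_1) + 2f(x_2) + 2f(x_3) + f(x_4)].
Sum ≈ 4.446935.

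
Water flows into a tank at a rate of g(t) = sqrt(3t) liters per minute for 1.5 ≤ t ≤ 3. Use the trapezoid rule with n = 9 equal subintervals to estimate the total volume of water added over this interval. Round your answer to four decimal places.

Δt = (3 − 1.5)/9 = 1/6.
g(1.5) ≈ 2.1213, g(5/3) ≈ 2.2361, g(11/6) ≈ 2.3452, g(2) ≈ 2.4495, g(13/6) ≈ 2.5495, g(7/3) ≈ 2.6458, g(2.5) ≈ 2.7386, g(8/3) ≈ 2.8284, g(17/6) ≈ 2.9155, g(3) ≈ 3.0000.
T_9 = (Δt/2)·[g(t_0) + 2g(t_1) + ... + 2g(t_{8}) + g(t_9)].
Sum ≈ 3.8782.

3.8782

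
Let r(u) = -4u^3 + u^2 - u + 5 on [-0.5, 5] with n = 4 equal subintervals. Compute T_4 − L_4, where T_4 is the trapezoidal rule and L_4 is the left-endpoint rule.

T_4 = -613.1640625.
L_4 = -282.3046875.
T_4 − L_4 = -330.859375.

-330.859375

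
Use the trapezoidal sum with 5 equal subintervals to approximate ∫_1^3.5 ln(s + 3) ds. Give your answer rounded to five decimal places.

4.11954

Δs = (3.5 − 1)/5 = 0.5.
f(1) ≈ 1.38629, f(1.5) ≈ 1.50408, f(2) ≈ 1.60944, f(2.5) ≈ 1.70475, f(3) ≈ 1.79176, f(3.5) ≈ 1.87180.
T_5 = (Δs/2)·[f(s_0) + 2f(s_1) + ... + 2f(s_{4}) + f(s_5)].
Sum ≈ 4.11954.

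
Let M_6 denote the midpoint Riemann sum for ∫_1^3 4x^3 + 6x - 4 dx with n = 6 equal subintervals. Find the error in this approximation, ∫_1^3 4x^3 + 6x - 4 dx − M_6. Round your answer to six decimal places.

Exact integral: ∫_1^3 f(x) dx = 96.
M_6 ≈ 95.55555556.
Error ≈ 96 − 95.55555556 ≈ 0.444444.

0.444444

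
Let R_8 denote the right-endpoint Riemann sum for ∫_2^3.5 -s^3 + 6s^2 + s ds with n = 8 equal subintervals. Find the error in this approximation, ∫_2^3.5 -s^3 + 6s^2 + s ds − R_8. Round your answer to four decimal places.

-1.4919

Exact integral: ∫_2^3.5 f(s) ds = 40.359375.
R_8 ≈ 41.851318.
Error ≈ 40.359375 − 41.851318 ≈ -1.4919.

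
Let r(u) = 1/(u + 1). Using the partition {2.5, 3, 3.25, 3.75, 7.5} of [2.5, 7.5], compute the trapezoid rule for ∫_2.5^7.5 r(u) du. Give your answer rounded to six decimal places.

Subinterval widths: 0.5, 0.25, 0.5, 3.75.
r(2.5) = 2/7, r(3) = 0.25, r(3.25) = 4/17, r(3.75) = 4/19, r(7.5) = 2/17.
On each subinterval the trapezoid contributes (Δu_i/2)·[r(u_{i-1}) + r(u_i)].
Sum ≈ 0.921371.

0.921371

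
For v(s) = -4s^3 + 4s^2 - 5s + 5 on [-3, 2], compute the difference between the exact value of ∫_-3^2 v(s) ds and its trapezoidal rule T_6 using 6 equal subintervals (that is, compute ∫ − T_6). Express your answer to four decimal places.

-5.7870

Exact integral: ∫_-3^2 v(s) ds ≈ 149.166667.
T_6 ≈ 154.953704.
Error ≈ 149.166667 − 154.953704 ≈ -5.7870.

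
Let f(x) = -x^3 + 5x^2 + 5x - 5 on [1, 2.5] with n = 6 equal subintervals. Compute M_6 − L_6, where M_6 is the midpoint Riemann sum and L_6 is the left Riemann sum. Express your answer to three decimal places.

2.396

M_6 ≈ 20.48633.
L_6 = 18.08984375.
M_6 − L_6 ≈ 2.396.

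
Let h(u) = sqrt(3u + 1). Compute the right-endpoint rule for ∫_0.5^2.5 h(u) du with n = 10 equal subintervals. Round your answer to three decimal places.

Δu = (2.5 − 0.5)/10 = 0.2.
Right endpoints: 0.7, 0.9, 1.1, 1.3, 1.5, 1.7, 1.9, 2.1, 2.3, 2.5.
h(0.7) ≈ 1.761, h(0.9) ≈ 1.924, h(1.1) ≈ 2.074, h(1.3) ≈ 2.214, h(1.5) ≈ 2.345, h(1.7) ≈ 2.470, h(1.9) ≈ 2.588, h(2.1) ≈ 2.702, h(2.3) ≈ 2.811, h(2.5) ≈ 2.915.
Sum = Δu · [h(0.7) + h(0.9) + h(1.1) + ...].
Sum ≈ 4.761.

4.761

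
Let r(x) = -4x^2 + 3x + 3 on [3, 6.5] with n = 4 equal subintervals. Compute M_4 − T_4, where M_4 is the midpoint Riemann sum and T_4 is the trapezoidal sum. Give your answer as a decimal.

2.6796875

M_4 = -268.8984375.
T_4 = -271.578125.
M_4 − T_4 = 2.6796875.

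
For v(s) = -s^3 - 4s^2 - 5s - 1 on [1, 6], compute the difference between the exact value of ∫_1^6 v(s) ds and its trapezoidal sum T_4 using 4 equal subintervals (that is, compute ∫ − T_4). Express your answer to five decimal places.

Exact integral: ∫_1^6 v(s) ds ≈ -702.9166667.
T_4 = -721.796875.
Error ≈ -702.9166667 − (-721.796875) ≈ 18.88021.

18.88021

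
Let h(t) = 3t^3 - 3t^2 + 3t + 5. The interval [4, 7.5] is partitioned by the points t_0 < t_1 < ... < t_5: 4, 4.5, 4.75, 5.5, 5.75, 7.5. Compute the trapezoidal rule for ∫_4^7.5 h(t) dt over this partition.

1955.6171875

Subinterval widths: 0.5, 0.25, 0.75, 0.25, 1.75.
h(4) = 161, h(4.5) = 231.125, h(4.75) = 273.078125, h(5.5) = 429.875, h(5.75) = 493.390625, h(7.5) = 1124.375.
On each subinterval the trapezoid contributes (Δt_i/2)·[h(t_{i-1}) + h(t_i)].
Sum = 1955.6171875.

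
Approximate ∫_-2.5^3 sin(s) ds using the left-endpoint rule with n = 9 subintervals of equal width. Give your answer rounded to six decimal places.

Δs = (3 − (-2.5))/9 = 11/18.
Left endpoints: -2.5, -17/9, -23/18, -2/3, -1/18, 5/9, 7/6, 16/9, 43/18.
f(-2.5) ≈ -0.598472, f(-17/9) ≈ -0.949834, f(-23/18) ≈ -0.957376, f(-2/3) ≈ -0.618370, f(-1/18) ≈ -0.055527, f(5/9) ≈ 0.527415, f(7/6) ≈ 0.919445, f(16/9) ≈ 0.978656, f(43/18) ≈ 0.683615.
Sum = Δs · [f(-2.5) + f(-17/9) + f(-23/18) + ...].
Sum ≈ -0.043052.

-0.043052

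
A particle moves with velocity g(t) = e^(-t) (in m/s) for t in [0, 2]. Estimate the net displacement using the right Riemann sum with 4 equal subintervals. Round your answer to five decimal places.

0.66644

Δt = (2 − 0)/4 = 0.5.
Right endpoints: 0.5, 1, 1.5, 2.
g(0.5) ≈ 0.60653, g(1) ≈ 0.36788, g(1.5) ≈ 0.22313, g(2) ≈ 0.13534.
Sum = Δt · [g(0.5) + g(1) + g(1.5) + g(2)].
Sum ≈ 0.66644.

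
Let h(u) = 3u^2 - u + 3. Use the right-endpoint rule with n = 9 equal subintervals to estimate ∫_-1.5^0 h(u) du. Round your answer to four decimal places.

8.3333

Δu = (0 − (-1.5))/9 = 1/6.
Right endpoints: -4/3, -7/6, -1, -5/6, -2/3, -0.5, -1/3, -1/6, 0.
h(-4/3) = 29/3, h(-7/6) = 8.25, h(-1) = 7, h(-5/6) = 71/12, h(-2/3) = 5, h(-0.5) = 4.25, h(-1/3) = 11/3, h(-1/6) = 3.25, h(0) = 3.
Sum = Δu · [h(-4/3) + h(-7/6) + h(-1) + ...].
Sum ≈ 8.3333.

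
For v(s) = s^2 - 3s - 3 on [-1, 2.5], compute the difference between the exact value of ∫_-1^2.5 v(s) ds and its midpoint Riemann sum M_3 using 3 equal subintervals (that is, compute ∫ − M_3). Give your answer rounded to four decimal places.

0.3970

Exact integral: ∫_-1^2.5 v(s) ds ≈ -12.833333.
M_3 ≈ -13.230324.
Error ≈ -12.833333 − (-13.230324) ≈ 0.3970.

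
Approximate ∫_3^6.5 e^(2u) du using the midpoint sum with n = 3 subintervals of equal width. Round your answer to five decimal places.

177828.23614

Δu = (6.5 − 3)/3 = 7/6.
Midpoints: 43/12, 4.75, 71/12.
f(43/12) ≈ 1295.51900, f(4.75) ≈ 13359.72683, f(71/12) ≈ 137768.95657.
Sum = Δu · [f(43/12) + f(4.75) + f(71/12)].
Sum ≈ 177828.23614.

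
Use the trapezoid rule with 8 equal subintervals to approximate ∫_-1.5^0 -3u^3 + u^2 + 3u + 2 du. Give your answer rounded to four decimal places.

4.6150

Δu = (0 − (-1.5))/8 = 0.1875.
f(-1.5) = 9.875, f(-1.3125) = 26903/4096, f(-1.125) = 2131/512, f(-0.9375) = 10397/4096, f(-0.75) = 1.578125, f(-0.5625) = 4763/4096, f(-0.375) = 601/512, f(-0.1875) = 6113/4096, f(0) = 2.
T_8 = (Δu/2)·[f(u_0) + 2f(u_1) + ... + 2f(u_{7}) + f(u_8)].
Sum ≈ 4.6150.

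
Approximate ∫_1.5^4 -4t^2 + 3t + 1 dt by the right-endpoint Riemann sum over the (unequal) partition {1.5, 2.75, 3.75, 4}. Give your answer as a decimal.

Subinterval widths: 1.25, 1, 0.25.
Right endpoints: 2.75, 3.75, 4.
f(2.75) = -21, f(3.75) = -44, f(4) = -51.
Sum = Σ Δt_i · f(t_i).
Sum = -83.

-83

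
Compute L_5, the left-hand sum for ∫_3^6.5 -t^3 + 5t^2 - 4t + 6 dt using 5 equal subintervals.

-28.07

Δt = (6.5 − 3)/5 = 0.7.
Left endpoints: 3, 3.7, 4.4, 5.1, 5.8.
f(3) = 12, f(3.7) = 8.997, f(4.4) = 0.016, f(5.1) = -17.001, f(5.8) = -44.112.
Sum = Δt · [f(3) + f(3.7) + f(4.4) + f(5.1) + f(5.8)].
Sum = -28.07.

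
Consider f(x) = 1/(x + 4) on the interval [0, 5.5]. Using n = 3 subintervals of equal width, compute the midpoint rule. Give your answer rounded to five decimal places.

Δx = (5.5 − 0)/3 = 11/6.
Midpoints: 11/12, 2.75, 55/12.
f(11/12) = 12/59, f(2.75) = 4/27, f(55/12) = 12/103.
Sum = Δx · [f(11/12) + f(2.75) + f(55/12)].
Sum ≈ 0.85808.

0.85808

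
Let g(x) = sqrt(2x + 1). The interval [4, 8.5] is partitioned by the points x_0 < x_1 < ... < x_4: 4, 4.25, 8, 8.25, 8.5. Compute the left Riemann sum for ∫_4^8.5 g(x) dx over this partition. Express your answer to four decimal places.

14.3849

Subinterval widths: 0.25, 3.75, 0.25, 0.25.
Left endpoints: 4, 4.25, 8, 8.25.
g(4) ≈ 3.0000, g(4.25) ≈ 3.0822, g(8) ≈ 4.1231, g(8.25) ≈ 4.1833.
Sum = Σ Δx_i · g(x_i).
Sum ≈ 14.3849.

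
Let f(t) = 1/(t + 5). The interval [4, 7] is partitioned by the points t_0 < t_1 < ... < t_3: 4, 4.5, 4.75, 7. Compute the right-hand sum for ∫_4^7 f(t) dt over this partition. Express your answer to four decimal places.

Subinterval widths: 0.5, 0.25, 2.25.
Right endpoints: 4.5, 4.75, 7.
f(4.5) = 2/19, f(4.75) = 4/39, f(7) = 1/12.
Sum = Σ Δt_i · f(t_i).
Sum ≈ 0.2658.

0.2658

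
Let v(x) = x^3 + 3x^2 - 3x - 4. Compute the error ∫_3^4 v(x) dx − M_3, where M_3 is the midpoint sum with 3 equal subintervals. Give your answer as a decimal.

Exact integral: ∫_3^4 v(x) dx = 66.25.
M_3 = 66.125.
Error = 66.25 − 66.125 = 0.125.

0.125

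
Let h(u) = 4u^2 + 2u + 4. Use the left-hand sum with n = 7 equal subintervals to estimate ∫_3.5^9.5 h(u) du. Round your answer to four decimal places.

Δu = (9.5 − 3.5)/7 = 6/7.
Left endpoints: 3.5, 61/14, 73/14, 85/14, 97/14, 109/14, 121/14.
h(3.5) = 60, h(61/14) = 4344/49, h(73/14) = 6036/49, h(85/14) = 8016/49, h(97/14) = 10284/49, h(109/14) = 12840/49, h(121/14) = 15684/49.
Sum = Δu · [h(3.5) + h(61/14) + h(73/14) + ...].
Sum ≈ 1052.0816.

1052.0816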